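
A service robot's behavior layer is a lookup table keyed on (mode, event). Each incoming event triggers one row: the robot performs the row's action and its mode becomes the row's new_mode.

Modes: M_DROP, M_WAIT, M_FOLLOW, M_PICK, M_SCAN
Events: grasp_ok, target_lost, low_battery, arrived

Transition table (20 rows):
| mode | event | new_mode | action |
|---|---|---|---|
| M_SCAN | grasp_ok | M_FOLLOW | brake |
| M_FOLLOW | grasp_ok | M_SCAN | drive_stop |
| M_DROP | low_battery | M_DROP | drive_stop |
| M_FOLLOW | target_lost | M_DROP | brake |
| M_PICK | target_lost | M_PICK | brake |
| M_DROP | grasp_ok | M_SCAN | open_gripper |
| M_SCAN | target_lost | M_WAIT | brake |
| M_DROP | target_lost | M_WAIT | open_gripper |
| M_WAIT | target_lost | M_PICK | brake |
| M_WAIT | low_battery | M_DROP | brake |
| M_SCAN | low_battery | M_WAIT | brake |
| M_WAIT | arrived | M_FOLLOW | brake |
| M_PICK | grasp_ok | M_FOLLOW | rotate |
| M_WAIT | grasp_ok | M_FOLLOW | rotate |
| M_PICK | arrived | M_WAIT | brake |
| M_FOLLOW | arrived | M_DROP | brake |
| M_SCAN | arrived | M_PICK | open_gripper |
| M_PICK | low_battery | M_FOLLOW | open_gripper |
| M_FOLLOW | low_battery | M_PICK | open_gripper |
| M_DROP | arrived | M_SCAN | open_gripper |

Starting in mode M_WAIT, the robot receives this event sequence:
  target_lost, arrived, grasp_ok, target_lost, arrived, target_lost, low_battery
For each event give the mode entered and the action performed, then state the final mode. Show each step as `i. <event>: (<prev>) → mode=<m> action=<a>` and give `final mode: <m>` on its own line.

final mode: M_DROP

1. target_lost: (M_WAIT) → mode=M_PICK action=brake
2. arrived: (M_PICK) → mode=M_WAIT action=brake
3. grasp_ok: (M_WAIT) → mode=M_FOLLOW action=rotate
4. target_lost: (M_FOLLOW) → mode=M_DROP action=brake
5. arrived: (M_DROP) → mode=M_SCAN action=open_gripper
6. target_lost: (M_SCAN) → mode=M_WAIT action=brake
7. low_battery: (M_WAIT) → mode=M_DROP action=brake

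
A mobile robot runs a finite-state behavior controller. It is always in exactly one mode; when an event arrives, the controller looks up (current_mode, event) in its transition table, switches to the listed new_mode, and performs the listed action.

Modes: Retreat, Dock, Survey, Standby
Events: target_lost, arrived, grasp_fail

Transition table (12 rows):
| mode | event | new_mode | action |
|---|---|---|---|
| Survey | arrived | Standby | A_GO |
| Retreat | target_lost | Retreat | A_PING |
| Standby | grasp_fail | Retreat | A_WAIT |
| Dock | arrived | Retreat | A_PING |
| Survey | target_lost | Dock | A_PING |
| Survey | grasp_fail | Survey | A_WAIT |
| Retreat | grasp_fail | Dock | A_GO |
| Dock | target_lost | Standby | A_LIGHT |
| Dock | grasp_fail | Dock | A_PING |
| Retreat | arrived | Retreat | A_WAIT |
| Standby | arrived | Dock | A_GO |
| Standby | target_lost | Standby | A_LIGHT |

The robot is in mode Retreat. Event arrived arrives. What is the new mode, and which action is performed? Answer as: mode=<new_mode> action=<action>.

mode=Retreat action=A_WAIT

current mode = Retreat; filter table to that mode:
  (Retreat, target_lost) → (Retreat, A_PING)
  (Retreat, grasp_fail) → (Dock, A_GO)
  (Retreat, arrived) → (Retreat, A_WAIT)  ← event matches
event = arrived selects (Retreat, A_WAIT)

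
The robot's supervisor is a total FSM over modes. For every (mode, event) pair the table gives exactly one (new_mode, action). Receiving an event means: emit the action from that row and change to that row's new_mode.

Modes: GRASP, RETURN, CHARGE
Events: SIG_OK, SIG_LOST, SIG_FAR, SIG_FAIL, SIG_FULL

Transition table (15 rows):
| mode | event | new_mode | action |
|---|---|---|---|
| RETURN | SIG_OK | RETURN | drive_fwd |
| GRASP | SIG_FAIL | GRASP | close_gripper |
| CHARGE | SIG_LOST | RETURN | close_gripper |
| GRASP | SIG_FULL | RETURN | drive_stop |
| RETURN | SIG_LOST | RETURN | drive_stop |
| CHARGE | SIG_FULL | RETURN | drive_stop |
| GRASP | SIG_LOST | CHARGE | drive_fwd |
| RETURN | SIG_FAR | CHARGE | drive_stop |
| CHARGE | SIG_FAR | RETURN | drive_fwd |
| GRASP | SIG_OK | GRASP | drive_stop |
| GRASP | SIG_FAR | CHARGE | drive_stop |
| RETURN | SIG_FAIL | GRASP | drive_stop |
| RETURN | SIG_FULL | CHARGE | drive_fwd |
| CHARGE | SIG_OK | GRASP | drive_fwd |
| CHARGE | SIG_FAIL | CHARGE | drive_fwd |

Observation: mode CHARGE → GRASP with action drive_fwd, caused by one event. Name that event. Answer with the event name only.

try SIG_OK: (CHARGE, SIG_OK) → (GRASP, drive_fwd)  ← matches
try SIG_LOST: (CHARGE, SIG_LOST) → (RETURN, close_gripper)
try SIG_FAR: (CHARGE, SIG_FAR) → (RETURN, drive_fwd)
try SIG_FAIL: (CHARGE, SIG_FAIL) → (CHARGE, drive_fwd)
try SIG_FULL: (CHARGE, SIG_FULL) → (RETURN, drive_stop)

SIG_OK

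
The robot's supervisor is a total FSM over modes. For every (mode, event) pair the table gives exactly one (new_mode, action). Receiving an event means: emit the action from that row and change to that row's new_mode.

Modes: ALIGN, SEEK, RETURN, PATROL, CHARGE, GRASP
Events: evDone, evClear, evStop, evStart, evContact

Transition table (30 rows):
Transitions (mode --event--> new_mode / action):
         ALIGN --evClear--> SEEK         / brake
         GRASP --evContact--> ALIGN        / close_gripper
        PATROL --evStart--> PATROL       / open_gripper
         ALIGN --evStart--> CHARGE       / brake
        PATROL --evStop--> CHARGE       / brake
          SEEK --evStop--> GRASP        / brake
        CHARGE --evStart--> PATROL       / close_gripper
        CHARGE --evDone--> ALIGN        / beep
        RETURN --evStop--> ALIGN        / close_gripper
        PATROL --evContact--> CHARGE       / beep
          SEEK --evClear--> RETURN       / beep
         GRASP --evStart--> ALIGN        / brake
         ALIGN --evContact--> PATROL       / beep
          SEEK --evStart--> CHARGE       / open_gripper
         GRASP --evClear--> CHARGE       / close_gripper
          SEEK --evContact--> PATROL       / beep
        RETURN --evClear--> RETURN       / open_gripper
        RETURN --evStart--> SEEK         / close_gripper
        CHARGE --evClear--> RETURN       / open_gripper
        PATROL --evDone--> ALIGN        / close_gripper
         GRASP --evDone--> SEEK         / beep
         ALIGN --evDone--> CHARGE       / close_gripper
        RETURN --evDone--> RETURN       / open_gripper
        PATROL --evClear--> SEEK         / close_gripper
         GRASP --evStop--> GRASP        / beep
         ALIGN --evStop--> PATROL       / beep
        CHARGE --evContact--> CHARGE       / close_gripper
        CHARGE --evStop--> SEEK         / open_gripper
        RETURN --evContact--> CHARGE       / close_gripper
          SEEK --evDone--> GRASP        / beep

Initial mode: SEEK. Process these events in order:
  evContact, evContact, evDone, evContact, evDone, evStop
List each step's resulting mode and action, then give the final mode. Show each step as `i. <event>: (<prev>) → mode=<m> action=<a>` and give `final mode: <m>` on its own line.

final mode: PATROL

1. evContact: (SEEK) → mode=PATROL action=beep
2. evContact: (PATROL) → mode=CHARGE action=beep
3. evDone: (CHARGE) → mode=ALIGN action=beep
4. evContact: (ALIGN) → mode=PATROL action=beep
5. evDone: (PATROL) → mode=ALIGN action=close_gripper
6. evStop: (ALIGN) → mode=PATROL action=beep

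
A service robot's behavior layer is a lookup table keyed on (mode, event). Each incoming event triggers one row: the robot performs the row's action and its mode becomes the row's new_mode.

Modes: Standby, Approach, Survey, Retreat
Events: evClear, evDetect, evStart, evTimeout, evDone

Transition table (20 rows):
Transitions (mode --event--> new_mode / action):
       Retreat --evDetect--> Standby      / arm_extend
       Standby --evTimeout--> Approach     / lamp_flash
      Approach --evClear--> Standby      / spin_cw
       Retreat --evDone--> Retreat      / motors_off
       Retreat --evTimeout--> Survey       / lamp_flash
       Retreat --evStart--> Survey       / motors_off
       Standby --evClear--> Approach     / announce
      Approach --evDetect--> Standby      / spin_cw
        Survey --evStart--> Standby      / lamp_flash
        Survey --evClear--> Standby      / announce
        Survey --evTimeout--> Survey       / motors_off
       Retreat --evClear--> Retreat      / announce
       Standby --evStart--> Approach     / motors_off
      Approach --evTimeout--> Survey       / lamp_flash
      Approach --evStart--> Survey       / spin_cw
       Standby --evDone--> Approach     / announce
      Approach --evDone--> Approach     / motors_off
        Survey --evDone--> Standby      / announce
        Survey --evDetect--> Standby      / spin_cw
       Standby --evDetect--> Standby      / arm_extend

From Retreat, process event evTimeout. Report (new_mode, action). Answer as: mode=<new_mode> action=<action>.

mode=Survey action=lamp_flash

current mode = Retreat; filter table to that mode:
  (Retreat, evDetect) → (Standby, arm_extend)
  (Retreat, evDone) → (Retreat, motors_off)
  (Retreat, evTimeout) → (Survey, lamp_flash)  ← event matches
  (Retreat, evStart) → (Survey, motors_off)
  (Retreat, evClear) → (Retreat, announce)
event = evTimeout selects (Survey, lamp_flash)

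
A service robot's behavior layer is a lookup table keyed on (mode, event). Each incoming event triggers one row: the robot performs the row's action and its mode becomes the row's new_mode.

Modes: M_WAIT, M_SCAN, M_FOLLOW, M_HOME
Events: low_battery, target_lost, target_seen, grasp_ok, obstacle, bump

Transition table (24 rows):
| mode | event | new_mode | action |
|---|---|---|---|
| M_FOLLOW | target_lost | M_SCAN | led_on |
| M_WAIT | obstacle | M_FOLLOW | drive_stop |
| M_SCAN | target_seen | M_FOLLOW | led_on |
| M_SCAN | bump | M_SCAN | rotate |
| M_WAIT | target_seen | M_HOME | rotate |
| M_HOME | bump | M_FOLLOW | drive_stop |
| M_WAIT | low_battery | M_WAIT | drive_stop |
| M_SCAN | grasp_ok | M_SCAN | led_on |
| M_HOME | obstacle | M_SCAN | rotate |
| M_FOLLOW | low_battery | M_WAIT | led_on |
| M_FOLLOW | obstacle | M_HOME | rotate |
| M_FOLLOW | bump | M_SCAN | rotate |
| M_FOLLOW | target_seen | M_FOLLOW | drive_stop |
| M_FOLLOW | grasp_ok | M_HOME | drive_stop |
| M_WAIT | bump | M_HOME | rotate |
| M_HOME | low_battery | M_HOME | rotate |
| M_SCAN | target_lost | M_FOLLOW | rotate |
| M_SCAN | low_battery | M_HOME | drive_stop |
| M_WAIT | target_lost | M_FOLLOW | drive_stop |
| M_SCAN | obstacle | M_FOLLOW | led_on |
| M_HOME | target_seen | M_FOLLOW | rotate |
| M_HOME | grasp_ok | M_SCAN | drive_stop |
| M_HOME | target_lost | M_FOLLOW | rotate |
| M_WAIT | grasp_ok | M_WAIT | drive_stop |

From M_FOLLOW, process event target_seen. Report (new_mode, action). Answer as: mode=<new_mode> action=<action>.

current mode = M_FOLLOW; filter table to that mode:
  (M_FOLLOW, target_lost) → (M_SCAN, led_on)
  (M_FOLLOW, low_battery) → (M_WAIT, led_on)
  (M_FOLLOW, obstacle) → (M_HOME, rotate)
  (M_FOLLOW, bump) → (M_SCAN, rotate)
  (M_FOLLOW, target_seen) → (M_FOLLOW, drive_stop)  ← event matches
  (M_FOLLOW, grasp_ok) → (M_HOME, drive_stop)
event = target_seen selects (M_FOLLOW, drive_stop)

mode=M_FOLLOW action=drive_stop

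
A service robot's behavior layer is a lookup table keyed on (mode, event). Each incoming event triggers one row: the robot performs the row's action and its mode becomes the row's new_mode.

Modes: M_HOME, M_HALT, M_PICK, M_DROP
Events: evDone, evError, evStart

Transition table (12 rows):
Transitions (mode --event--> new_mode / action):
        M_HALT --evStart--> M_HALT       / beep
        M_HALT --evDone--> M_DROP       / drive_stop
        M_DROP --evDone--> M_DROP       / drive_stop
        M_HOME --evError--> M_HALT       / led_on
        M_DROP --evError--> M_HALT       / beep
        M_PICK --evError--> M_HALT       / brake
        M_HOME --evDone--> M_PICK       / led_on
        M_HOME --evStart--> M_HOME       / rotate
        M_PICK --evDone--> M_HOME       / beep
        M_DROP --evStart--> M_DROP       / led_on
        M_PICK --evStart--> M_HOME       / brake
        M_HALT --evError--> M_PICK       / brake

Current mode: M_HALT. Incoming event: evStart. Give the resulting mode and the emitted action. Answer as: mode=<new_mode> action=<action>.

current mode = M_HALT; filter table to that mode:
  (M_HALT, evStart) → (M_HALT, beep)  ← event matches
  (M_HALT, evDone) → (M_DROP, drive_stop)
  (M_HALT, evError) → (M_PICK, brake)
event = evStart selects (M_HALT, beep)

mode=M_HALT action=beep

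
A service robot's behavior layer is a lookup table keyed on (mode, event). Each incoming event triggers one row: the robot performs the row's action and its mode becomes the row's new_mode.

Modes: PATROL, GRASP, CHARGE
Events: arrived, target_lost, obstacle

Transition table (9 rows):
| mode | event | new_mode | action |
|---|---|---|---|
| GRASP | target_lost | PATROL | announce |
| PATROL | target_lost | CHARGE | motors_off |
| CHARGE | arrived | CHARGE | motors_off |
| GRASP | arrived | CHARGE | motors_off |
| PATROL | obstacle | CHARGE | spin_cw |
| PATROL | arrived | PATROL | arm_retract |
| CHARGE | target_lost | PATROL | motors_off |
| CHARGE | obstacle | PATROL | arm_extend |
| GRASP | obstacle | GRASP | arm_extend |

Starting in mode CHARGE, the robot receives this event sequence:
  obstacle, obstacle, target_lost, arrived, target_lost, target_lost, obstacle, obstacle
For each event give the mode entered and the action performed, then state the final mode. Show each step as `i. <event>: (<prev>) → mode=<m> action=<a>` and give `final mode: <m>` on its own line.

1. obstacle: (CHARGE) → mode=PATROL action=arm_extend
2. obstacle: (PATROL) → mode=CHARGE action=spin_cw
3. target_lost: (CHARGE) → mode=PATROL action=motors_off
4. arrived: (PATROL) → mode=PATROL action=arm_retract
5. target_lost: (PATROL) → mode=CHARGE action=motors_off
6. target_lost: (CHARGE) → mode=PATROL action=motors_off
7. obstacle: (PATROL) → mode=CHARGE action=spin_cw
8. obstacle: (CHARGE) → mode=PATROL action=arm_extend

final mode: PATROL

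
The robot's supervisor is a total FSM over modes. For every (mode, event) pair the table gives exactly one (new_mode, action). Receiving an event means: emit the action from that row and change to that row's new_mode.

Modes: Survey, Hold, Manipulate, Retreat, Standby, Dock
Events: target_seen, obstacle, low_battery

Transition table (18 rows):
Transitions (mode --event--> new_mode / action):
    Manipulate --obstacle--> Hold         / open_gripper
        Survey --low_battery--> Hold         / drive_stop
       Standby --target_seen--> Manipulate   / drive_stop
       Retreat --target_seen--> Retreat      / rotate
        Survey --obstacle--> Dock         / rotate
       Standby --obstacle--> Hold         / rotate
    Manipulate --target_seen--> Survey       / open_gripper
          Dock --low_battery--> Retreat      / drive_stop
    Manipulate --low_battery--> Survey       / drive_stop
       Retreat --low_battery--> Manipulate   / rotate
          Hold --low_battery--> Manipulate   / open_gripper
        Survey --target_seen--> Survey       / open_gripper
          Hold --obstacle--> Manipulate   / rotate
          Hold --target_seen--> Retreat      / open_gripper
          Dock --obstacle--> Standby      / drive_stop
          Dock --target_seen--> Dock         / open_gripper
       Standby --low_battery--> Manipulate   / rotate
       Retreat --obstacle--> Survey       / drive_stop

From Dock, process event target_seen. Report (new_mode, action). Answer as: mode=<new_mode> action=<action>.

current mode = Dock; filter table to that mode:
  (Dock, low_battery) → (Retreat, drive_stop)
  (Dock, obstacle) → (Standby, drive_stop)
  (Dock, target_seen) → (Dock, open_gripper)  ← event matches
event = target_seen selects (Dock, open_gripper)

mode=Dock action=open_gripper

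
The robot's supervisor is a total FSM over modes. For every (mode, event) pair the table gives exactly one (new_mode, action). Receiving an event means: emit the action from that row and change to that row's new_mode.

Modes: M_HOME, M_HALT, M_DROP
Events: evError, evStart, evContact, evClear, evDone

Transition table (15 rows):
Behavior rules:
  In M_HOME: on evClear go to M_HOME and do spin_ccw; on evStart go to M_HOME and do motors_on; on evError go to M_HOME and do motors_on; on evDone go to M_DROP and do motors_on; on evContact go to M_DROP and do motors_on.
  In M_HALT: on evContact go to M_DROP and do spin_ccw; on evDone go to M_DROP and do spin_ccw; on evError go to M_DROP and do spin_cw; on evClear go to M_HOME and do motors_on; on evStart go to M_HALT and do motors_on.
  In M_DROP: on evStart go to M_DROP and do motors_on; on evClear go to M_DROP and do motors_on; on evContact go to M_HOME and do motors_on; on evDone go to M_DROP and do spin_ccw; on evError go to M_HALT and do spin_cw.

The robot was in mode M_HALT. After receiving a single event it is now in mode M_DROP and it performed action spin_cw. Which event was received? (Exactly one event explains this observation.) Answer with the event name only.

evError

try evError: (M_HALT, evError) → (M_DROP, spin_cw)  ← matches
try evStart: (M_HALT, evStart) → (M_HALT, motors_on)
try evContact: (M_HALT, evContact) → (M_DROP, spin_ccw)
try evClear: (M_HALT, evClear) → (M_HOME, motors_on)
try evDone: (M_HALT, evDone) → (M_DROP, spin_ccw)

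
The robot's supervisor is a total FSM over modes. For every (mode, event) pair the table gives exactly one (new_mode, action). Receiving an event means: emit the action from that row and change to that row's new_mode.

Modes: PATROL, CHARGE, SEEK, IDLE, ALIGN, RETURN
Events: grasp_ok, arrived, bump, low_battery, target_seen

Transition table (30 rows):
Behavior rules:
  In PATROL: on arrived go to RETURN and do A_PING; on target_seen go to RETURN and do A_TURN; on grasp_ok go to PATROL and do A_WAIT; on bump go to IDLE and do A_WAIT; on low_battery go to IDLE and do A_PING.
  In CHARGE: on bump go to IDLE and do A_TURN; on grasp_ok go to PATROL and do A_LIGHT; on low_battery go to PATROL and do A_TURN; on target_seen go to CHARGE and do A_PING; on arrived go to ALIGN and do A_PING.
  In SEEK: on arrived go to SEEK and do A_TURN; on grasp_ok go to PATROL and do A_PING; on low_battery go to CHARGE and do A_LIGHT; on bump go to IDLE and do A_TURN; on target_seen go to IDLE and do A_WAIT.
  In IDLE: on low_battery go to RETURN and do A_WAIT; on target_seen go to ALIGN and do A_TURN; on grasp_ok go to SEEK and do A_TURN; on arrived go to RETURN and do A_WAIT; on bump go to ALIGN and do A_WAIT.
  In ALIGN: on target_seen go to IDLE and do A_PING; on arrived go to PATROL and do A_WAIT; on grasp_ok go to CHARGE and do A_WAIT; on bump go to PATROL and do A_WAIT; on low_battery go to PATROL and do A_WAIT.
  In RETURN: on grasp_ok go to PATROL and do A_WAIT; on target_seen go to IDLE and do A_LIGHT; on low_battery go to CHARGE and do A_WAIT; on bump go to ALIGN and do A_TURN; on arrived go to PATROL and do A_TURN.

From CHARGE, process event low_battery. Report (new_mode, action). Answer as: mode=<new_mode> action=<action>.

current mode = CHARGE; filter table to that mode:
  (CHARGE, bump) → (IDLE, A_TURN)
  (CHARGE, grasp_ok) → (PATROL, A_LIGHT)
  (CHARGE, low_battery) → (PATROL, A_TURN)  ← event matches
  (CHARGE, target_seen) → (CHARGE, A_PING)
  (CHARGE, arrived) → (ALIGN, A_PING)
event = low_battery selects (PATROL, A_TURN)

mode=PATROL action=A_TURN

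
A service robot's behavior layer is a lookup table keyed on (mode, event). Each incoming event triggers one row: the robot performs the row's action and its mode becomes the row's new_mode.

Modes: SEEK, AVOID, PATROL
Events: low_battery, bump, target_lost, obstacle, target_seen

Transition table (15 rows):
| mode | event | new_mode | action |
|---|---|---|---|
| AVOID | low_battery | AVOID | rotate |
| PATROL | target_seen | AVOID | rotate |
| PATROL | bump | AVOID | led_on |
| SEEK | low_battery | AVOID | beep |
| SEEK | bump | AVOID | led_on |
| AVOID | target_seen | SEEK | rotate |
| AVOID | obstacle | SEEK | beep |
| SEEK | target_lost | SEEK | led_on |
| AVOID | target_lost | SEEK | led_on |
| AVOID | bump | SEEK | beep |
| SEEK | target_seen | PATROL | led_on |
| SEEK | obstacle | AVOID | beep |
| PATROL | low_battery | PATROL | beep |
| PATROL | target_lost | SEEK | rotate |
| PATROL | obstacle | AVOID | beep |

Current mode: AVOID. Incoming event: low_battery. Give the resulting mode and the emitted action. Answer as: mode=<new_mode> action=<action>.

current mode = AVOID; filter table to that mode:
  (AVOID, low_battery) → (AVOID, rotate)  ← event matches
  (AVOID, target_seen) → (SEEK, rotate)
  (AVOID, obstacle) → (SEEK, beep)
  (AVOID, target_lost) → (SEEK, led_on)
  (AVOID, bump) → (SEEK, beep)
event = low_battery selects (AVOID, rotate)

mode=AVOID action=rotate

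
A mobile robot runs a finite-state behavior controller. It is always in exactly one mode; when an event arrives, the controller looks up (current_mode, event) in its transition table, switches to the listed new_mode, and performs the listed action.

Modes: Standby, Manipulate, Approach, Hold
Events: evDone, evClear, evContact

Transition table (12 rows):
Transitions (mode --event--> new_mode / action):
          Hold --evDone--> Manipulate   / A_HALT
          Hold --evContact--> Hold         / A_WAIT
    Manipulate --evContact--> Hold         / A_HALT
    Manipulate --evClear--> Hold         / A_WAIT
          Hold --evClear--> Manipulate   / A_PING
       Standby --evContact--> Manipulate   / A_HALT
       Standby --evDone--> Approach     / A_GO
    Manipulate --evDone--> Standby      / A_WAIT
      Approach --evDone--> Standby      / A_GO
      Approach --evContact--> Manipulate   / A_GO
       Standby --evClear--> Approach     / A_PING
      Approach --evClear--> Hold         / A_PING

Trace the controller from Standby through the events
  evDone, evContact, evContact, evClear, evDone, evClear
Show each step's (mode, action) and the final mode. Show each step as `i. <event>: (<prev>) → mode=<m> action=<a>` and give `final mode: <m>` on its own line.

1. evDone: (Standby) → mode=Approach action=A_GO
2. evContact: (Approach) → mode=Manipulate action=A_GO
3. evContact: (Manipulate) → mode=Hold action=A_HALT
4. evClear: (Hold) → mode=Manipulate action=A_PING
5. evDone: (Manipulate) → mode=Standby action=A_WAIT
6. evClear: (Standby) → mode=Approach action=A_PING

final mode: Approach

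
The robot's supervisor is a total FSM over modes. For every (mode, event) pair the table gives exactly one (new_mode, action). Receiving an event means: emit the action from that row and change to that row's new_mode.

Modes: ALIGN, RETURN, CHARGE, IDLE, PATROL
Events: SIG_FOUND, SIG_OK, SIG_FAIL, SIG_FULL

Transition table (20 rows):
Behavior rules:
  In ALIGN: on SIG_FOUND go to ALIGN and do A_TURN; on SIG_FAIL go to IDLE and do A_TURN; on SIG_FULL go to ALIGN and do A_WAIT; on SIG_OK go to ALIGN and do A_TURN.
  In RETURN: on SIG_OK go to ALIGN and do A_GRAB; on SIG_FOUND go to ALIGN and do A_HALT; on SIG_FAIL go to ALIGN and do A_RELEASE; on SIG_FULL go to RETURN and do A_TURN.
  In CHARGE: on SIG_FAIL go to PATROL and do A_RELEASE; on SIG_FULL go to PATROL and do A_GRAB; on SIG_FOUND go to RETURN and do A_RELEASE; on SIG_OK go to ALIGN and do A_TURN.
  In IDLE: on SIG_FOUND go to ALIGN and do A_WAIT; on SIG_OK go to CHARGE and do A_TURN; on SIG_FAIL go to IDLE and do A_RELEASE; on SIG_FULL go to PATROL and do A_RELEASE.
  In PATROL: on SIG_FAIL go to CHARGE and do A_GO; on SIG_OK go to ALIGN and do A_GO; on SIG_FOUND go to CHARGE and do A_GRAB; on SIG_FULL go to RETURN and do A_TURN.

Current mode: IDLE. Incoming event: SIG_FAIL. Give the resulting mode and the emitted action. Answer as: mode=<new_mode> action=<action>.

current mode = IDLE; filter table to that mode:
  (IDLE, SIG_FOUND) → (ALIGN, A_WAIT)
  (IDLE, SIG_OK) → (CHARGE, A_TURN)
  (IDLE, SIG_FAIL) → (IDLE, A_RELEASE)  ← event matches
  (IDLE, SIG_FULL) → (PATROL, A_RELEASE)
event = SIG_FAIL selects (IDLE, A_RELEASE)

mode=IDLE action=A_RELEASE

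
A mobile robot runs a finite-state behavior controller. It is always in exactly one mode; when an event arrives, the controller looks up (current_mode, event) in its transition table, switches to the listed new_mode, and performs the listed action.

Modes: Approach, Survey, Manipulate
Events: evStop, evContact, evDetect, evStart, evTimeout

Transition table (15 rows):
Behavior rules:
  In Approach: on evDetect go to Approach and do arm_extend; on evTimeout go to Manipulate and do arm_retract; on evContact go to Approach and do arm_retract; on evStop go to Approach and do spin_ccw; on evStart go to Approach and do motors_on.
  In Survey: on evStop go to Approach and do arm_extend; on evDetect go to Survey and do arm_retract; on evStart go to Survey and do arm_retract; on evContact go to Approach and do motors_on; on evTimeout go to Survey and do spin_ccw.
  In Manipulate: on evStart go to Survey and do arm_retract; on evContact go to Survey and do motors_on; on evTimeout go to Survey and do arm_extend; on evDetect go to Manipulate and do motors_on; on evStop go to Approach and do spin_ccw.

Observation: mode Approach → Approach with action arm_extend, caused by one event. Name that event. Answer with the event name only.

evDetect

try evStop: (Approach, evStop) → (Approach, spin_ccw)
try evContact: (Approach, evContact) → (Approach, arm_retract)
try evDetect: (Approach, evDetect) → (Approach, arm_extend)  ← matches
try evStart: (Approach, evStart) → (Approach, motors_on)
try evTimeout: (Approach, evTimeout) → (Manipulate, arm_retract)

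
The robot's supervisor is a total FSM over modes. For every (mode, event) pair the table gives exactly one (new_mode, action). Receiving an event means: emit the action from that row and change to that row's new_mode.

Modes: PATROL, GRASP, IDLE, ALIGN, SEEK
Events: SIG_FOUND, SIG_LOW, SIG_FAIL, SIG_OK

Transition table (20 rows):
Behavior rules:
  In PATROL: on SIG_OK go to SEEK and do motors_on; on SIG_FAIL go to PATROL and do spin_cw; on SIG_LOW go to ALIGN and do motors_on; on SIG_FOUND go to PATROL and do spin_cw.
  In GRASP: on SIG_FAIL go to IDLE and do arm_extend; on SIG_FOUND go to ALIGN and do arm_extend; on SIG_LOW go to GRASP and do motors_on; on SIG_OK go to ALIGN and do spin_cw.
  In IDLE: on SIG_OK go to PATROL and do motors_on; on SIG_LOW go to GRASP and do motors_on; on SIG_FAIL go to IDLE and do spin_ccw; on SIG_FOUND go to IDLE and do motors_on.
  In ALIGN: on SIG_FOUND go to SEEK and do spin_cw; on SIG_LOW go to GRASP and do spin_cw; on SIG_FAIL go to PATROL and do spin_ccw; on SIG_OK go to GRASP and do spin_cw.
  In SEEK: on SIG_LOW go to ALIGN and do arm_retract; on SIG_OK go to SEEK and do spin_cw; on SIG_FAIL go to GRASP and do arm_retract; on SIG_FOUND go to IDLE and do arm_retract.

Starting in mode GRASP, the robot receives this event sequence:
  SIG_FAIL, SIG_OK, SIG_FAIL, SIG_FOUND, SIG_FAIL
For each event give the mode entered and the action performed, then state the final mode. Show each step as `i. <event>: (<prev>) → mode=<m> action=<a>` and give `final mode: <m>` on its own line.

final mode: PATROL

1. SIG_FAIL: (GRASP) → mode=IDLE action=arm_extend
2. SIG_OK: (IDLE) → mode=PATROL action=motors_on
3. SIG_FAIL: (PATROL) → mode=PATROL action=spin_cw
4. SIG_FOUND: (PATROL) → mode=PATROL action=spin_cw
5. SIG_FAIL: (PATROL) → mode=PATROL action=spin_cw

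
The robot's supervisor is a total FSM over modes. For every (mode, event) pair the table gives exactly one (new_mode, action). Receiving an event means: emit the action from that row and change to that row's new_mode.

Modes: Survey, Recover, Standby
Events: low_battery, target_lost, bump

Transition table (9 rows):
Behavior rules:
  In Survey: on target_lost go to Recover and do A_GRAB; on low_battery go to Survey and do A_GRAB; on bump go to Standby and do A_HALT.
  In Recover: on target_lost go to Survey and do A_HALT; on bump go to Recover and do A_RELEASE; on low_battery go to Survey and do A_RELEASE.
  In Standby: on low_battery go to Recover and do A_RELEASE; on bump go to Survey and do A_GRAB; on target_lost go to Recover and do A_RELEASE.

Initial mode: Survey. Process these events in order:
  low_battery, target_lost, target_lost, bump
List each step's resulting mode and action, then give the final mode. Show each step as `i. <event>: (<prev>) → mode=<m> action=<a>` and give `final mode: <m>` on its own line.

1. low_battery: (Survey) → mode=Survey action=A_GRAB
2. target_lost: (Survey) → mode=Recover action=A_GRAB
3. target_lost: (Recover) → mode=Survey action=A_HALT
4. bump: (Survey) → mode=Standby action=A_HALT

final mode: Standby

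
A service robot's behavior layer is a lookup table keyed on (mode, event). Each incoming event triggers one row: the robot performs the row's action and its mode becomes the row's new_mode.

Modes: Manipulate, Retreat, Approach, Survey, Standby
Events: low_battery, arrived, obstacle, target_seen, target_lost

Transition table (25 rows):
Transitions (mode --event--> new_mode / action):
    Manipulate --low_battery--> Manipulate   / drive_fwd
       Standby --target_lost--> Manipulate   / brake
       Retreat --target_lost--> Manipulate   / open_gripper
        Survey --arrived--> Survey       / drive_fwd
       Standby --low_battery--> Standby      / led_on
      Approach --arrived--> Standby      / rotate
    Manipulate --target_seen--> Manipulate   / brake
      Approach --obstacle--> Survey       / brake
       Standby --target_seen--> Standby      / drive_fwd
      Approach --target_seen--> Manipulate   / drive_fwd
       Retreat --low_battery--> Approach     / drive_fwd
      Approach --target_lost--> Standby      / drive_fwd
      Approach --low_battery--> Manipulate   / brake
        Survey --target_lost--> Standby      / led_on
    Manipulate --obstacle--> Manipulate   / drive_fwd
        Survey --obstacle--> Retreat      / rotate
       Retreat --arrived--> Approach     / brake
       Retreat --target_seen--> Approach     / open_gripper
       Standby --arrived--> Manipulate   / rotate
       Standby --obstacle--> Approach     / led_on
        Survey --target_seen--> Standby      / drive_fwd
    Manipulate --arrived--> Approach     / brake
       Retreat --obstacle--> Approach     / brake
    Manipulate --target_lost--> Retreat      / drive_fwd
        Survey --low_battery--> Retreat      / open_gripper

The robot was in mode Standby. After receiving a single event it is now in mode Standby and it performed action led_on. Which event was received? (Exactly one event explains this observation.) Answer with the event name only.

low_battery

try low_battery: (Standby, low_battery) → (Standby, led_on)  ← matches
try arrived: (Standby, arrived) → (Manipulate, rotate)
try obstacle: (Standby, obstacle) → (Approach, led_on)
try target_seen: (Standby, target_seen) → (Standby, drive_fwd)
try target_lost: (Standby, target_lost) → (Manipulate, brake)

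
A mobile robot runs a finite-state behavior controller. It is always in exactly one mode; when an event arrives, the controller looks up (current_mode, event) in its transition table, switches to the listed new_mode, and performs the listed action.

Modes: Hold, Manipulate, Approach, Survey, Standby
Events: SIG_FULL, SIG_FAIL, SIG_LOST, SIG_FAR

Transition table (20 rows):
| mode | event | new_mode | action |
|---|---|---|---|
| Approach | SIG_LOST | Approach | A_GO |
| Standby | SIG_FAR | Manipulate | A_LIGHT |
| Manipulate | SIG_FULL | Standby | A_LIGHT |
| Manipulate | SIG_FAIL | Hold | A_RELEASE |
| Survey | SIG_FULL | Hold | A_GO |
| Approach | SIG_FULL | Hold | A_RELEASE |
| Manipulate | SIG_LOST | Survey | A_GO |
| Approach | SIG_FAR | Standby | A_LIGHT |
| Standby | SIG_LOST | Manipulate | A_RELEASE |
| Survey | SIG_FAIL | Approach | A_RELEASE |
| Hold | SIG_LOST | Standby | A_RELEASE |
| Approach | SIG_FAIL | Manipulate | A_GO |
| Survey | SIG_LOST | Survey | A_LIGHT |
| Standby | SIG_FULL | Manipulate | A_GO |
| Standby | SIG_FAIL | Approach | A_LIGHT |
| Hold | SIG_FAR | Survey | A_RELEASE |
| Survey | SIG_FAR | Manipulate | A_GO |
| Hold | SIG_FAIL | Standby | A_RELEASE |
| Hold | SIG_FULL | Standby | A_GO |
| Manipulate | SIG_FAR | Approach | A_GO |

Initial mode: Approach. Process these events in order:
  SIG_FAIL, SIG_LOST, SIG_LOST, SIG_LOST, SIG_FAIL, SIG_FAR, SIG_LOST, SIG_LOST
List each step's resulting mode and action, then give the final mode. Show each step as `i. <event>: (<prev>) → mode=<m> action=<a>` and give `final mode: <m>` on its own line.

final mode: Survey

1. SIG_FAIL: (Approach) → mode=Manipulate action=A_GO
2. SIG_LOST: (Manipulate) → mode=Survey action=A_GO
3. SIG_LOST: (Survey) → mode=Survey action=A_LIGHT
4. SIG_LOST: (Survey) → mode=Survey action=A_LIGHT
5. SIG_FAIL: (Survey) → mode=Approach action=A_RELEASE
6. SIG_FAR: (Approach) → mode=Standby action=A_LIGHT
7. SIG_LOST: (Standby) → mode=Manipulate action=A_RELEASE
8. SIG_LOST: (Manipulate) → mode=Survey action=A_GO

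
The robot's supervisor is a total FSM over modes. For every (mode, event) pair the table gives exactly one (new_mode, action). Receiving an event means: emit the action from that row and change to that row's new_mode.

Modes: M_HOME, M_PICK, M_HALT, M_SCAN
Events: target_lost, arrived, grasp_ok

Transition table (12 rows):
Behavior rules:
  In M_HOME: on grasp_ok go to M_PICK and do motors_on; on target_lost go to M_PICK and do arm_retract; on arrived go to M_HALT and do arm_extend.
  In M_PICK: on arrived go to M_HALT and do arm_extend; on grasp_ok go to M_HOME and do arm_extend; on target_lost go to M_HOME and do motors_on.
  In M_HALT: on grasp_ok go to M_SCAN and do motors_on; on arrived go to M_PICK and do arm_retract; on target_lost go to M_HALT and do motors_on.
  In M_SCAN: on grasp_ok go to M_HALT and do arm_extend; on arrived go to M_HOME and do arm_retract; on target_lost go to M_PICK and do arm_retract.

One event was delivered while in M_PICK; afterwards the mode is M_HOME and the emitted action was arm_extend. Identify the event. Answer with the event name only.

try target_lost: (M_PICK, target_lost) → (M_HOME, motors_on)
try arrived: (M_PICK, arrived) → (M_HALT, arm_extend)
try grasp_ok: (M_PICK, grasp_ok) → (M_HOME, arm_extend)  ← matches

grasp_ok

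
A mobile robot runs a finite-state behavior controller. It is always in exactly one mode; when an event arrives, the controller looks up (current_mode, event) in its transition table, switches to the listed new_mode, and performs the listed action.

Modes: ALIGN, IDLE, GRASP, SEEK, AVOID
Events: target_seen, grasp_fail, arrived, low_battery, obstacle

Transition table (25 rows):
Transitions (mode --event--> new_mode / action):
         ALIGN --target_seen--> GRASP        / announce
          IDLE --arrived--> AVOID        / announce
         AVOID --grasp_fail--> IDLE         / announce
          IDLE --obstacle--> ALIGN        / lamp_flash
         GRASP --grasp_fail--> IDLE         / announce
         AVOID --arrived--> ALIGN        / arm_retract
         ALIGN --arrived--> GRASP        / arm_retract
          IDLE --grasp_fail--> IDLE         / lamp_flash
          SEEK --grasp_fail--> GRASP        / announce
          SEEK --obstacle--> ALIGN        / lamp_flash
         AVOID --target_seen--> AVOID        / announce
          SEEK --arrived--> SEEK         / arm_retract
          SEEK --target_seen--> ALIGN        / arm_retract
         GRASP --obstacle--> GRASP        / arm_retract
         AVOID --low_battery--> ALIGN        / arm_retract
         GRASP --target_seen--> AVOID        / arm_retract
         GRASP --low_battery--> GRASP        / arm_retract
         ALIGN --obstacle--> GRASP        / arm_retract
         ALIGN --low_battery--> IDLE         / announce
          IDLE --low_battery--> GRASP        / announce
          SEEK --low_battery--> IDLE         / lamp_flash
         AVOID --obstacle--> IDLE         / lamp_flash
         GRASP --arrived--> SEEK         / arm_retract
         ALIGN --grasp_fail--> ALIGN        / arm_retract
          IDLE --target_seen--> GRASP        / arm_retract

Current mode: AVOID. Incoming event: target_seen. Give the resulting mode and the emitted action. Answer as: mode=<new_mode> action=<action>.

current mode = AVOID; filter table to that mode:
  (AVOID, grasp_fail) → (IDLE, announce)
  (AVOID, arrived) → (ALIGN, arm_retract)
  (AVOID, target_seen) → (AVOID, announce)  ← event matches
  (AVOID, low_battery) → (ALIGN, arm_retract)
  (AVOID, obstacle) → (IDLE, lamp_flash)
event = target_seen selects (AVOID, announce)

mode=AVOID action=announce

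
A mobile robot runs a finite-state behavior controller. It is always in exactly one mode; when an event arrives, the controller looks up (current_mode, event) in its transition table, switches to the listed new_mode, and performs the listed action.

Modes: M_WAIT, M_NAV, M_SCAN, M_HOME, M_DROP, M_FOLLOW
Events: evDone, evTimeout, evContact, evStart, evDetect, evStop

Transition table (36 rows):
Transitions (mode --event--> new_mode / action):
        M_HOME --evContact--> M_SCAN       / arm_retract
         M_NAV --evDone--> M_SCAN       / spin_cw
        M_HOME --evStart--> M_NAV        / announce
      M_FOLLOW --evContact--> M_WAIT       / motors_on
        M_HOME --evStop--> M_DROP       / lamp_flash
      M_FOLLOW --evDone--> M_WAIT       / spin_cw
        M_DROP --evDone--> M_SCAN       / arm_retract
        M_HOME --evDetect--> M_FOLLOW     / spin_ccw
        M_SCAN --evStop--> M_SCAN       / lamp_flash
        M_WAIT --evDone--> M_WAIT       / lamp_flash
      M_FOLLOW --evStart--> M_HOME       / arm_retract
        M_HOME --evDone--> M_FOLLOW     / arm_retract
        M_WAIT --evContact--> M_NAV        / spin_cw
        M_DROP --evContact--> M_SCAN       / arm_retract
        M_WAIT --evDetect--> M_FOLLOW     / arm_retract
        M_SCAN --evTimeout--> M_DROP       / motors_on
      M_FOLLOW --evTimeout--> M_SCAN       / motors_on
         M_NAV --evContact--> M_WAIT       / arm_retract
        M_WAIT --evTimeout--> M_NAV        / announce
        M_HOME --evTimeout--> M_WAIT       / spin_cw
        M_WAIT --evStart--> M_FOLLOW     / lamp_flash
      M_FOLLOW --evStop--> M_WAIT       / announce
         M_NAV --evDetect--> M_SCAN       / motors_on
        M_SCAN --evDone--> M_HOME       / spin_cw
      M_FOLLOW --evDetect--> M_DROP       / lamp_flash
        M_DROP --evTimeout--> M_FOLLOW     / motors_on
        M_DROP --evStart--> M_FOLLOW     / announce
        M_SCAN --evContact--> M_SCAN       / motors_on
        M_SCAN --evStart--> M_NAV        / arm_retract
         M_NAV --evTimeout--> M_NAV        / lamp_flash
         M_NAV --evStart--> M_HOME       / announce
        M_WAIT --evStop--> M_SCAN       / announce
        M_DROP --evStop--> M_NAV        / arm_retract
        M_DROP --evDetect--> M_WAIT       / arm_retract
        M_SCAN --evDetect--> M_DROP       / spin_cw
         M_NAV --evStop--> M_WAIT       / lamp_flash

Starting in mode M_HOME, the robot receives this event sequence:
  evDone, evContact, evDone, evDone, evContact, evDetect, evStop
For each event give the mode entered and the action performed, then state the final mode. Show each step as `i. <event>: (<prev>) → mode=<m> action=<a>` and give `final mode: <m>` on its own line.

1. evDone: (M_HOME) → mode=M_FOLLOW action=arm_retract
2. evContact: (M_FOLLOW) → mode=M_WAIT action=motors_on
3. evDone: (M_WAIT) → mode=M_WAIT action=lamp_flash
4. evDone: (M_WAIT) → mode=M_WAIT action=lamp_flash
5. evContact: (M_WAIT) → mode=M_NAV action=spin_cw
6. evDetect: (M_NAV) → mode=M_SCAN action=motors_on
7. evStop: (M_SCAN) → mode=M_SCAN action=lamp_flash

final mode: M_SCAN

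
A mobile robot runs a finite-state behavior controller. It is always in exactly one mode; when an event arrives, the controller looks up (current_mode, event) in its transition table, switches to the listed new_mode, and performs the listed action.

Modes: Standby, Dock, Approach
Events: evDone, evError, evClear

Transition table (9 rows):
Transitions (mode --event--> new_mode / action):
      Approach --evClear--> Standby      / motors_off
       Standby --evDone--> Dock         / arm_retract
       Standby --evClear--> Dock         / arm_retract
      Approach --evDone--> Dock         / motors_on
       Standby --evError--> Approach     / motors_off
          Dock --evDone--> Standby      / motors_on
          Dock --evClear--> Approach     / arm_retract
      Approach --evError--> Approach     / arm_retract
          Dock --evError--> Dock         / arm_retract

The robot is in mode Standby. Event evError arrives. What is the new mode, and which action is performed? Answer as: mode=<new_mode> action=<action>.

current mode = Standby; filter table to that mode:
  (Standby, evDone) → (Dock, arm_retract)
  (Standby, evClear) → (Dock, arm_retract)
  (Standby, evError) → (Approach, motors_off)  ← event matches
event = evError selects (Approach, motors_off)

mode=Approach action=motors_off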